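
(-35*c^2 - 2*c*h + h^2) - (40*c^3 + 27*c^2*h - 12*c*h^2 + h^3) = -40*c^3 - 27*c^2*h - 35*c^2 + 12*c*h^2 - 2*c*h - h^3 + h^2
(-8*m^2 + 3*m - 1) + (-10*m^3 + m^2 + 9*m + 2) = -10*m^3 - 7*m^2 + 12*m + 1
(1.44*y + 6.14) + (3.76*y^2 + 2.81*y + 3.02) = 3.76*y^2 + 4.25*y + 9.16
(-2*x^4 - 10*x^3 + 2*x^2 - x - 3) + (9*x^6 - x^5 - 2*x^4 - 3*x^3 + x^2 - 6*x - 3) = 9*x^6 - x^5 - 4*x^4 - 13*x^3 + 3*x^2 - 7*x - 6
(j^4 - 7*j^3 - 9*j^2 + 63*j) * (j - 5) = j^5 - 12*j^4 + 26*j^3 + 108*j^2 - 315*j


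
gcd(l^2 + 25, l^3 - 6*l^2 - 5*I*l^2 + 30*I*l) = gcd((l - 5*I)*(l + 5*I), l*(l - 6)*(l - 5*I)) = l - 5*I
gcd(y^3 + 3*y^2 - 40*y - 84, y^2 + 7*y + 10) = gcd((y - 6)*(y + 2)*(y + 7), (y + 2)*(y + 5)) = y + 2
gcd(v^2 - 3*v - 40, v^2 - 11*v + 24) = v - 8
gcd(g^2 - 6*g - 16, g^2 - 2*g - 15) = 1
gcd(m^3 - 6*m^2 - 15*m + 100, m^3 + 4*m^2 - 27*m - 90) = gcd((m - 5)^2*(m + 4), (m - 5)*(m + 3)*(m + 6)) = m - 5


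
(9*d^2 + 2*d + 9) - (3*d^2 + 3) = 6*d^2 + 2*d + 6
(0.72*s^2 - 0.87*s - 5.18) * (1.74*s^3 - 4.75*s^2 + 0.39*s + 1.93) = 1.2528*s^5 - 4.9338*s^4 - 4.5999*s^3 + 25.6553*s^2 - 3.6993*s - 9.9974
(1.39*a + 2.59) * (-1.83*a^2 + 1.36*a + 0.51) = -2.5437*a^3 - 2.8493*a^2 + 4.2313*a + 1.3209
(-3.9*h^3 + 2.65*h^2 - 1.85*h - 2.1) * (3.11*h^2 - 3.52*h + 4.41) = -12.129*h^5 + 21.9695*h^4 - 32.2805*h^3 + 11.6675*h^2 - 0.7665*h - 9.261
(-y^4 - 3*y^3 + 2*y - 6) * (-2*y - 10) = 2*y^5 + 16*y^4 + 30*y^3 - 4*y^2 - 8*y + 60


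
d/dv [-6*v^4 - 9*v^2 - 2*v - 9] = -24*v^3 - 18*v - 2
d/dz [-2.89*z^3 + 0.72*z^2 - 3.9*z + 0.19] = -8.67*z^2 + 1.44*z - 3.9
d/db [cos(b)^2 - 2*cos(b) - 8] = 2*(1 - cos(b))*sin(b)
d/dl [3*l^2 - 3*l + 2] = 6*l - 3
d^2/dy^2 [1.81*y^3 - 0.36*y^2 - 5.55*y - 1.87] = 10.86*y - 0.72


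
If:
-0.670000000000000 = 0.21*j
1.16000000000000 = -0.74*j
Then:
No Solution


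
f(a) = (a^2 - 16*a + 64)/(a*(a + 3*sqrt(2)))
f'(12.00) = 0.03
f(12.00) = 0.08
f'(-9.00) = 1.37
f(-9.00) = 6.75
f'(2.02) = -2.80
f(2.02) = 2.83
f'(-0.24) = -259.69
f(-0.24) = -70.68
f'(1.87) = -3.37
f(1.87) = 3.29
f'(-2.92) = 18.43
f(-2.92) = -30.88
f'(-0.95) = -13.46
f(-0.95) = -25.61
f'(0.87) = -18.58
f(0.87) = 11.43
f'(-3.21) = 31.67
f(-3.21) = -37.91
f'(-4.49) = 576.63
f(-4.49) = 140.46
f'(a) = (2*a - 16)/(a*(a + 3*sqrt(2))) - (a^2 - 16*a + 64)/(a*(a + 3*sqrt(2))^2) - (a^2 - 16*a + 64)/(a^2*(a + 3*sqrt(2))) = (3*sqrt(2)*a^2 + 16*a^2 - 128*a - 192*sqrt(2))/(a^2*(a^2 + 6*sqrt(2)*a + 18))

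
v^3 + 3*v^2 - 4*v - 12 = (v - 2)*(v + 2)*(v + 3)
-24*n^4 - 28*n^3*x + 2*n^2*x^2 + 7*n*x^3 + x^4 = (-2*n + x)*(n + x)*(2*n + x)*(6*n + x)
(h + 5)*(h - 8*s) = h^2 - 8*h*s + 5*h - 40*s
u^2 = u^2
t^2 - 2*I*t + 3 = (t - 3*I)*(t + I)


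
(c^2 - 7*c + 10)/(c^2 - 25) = (c - 2)/(c + 5)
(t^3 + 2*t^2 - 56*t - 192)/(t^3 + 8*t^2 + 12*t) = (t^2 - 4*t - 32)/(t*(t + 2))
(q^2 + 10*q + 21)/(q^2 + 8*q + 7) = (q + 3)/(q + 1)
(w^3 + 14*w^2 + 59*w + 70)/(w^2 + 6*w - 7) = (w^2 + 7*w + 10)/(w - 1)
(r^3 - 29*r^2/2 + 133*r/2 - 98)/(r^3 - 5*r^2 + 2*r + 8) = (r^2 - 21*r/2 + 49/2)/(r^2 - r - 2)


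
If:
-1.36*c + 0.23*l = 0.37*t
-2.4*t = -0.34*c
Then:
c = 7.05882352941176*t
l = 43.3478260869565*t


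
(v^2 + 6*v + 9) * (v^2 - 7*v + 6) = v^4 - v^3 - 27*v^2 - 27*v + 54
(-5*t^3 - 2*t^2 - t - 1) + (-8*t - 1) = -5*t^3 - 2*t^2 - 9*t - 2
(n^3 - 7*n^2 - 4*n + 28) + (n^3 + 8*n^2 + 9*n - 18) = 2*n^3 + n^2 + 5*n + 10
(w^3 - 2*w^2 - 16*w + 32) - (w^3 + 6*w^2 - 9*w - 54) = -8*w^2 - 7*w + 86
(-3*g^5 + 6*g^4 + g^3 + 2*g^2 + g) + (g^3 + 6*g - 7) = -3*g^5 + 6*g^4 + 2*g^3 + 2*g^2 + 7*g - 7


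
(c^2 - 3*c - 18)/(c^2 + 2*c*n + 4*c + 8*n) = (c^2 - 3*c - 18)/(c^2 + 2*c*n + 4*c + 8*n)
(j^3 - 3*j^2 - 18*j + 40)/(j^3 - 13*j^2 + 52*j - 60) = (j + 4)/(j - 6)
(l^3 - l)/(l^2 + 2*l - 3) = l*(l + 1)/(l + 3)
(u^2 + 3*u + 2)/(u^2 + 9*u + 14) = (u + 1)/(u + 7)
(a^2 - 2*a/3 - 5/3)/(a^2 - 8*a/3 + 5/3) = (a + 1)/(a - 1)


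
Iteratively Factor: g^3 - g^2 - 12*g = (g - 4)*(g^2 + 3*g) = g*(g - 4)*(g + 3)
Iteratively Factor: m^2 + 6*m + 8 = (m + 2)*(m + 4)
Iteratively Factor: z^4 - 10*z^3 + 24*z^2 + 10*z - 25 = (z - 5)*(z^3 - 5*z^2 - z + 5) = (z - 5)*(z - 1)*(z^2 - 4*z - 5) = (z - 5)^2*(z - 1)*(z + 1)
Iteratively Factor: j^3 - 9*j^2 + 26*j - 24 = (j - 4)*(j^2 - 5*j + 6) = (j - 4)*(j - 2)*(j - 3)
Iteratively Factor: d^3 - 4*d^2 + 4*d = (d - 2)*(d^2 - 2*d) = d*(d - 2)*(d - 2)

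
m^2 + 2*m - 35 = (m - 5)*(m + 7)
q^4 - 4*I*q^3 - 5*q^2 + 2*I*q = q*(q - 2*I)*(q - I)^2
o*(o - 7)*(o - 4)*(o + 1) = o^4 - 10*o^3 + 17*o^2 + 28*o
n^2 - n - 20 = (n - 5)*(n + 4)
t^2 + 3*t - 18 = (t - 3)*(t + 6)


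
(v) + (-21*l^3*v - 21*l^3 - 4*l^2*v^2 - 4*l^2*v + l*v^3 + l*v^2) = -21*l^3*v - 21*l^3 - 4*l^2*v^2 - 4*l^2*v + l*v^3 + l*v^2 + v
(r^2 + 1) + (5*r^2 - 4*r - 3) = 6*r^2 - 4*r - 2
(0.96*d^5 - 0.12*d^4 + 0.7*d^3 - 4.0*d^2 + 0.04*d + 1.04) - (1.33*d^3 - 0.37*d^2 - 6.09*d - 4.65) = 0.96*d^5 - 0.12*d^4 - 0.63*d^3 - 3.63*d^2 + 6.13*d + 5.69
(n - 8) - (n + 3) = -11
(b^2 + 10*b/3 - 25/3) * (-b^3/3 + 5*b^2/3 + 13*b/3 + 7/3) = -b^5/3 + 5*b^4/9 + 38*b^3/3 + 26*b^2/9 - 85*b/3 - 175/9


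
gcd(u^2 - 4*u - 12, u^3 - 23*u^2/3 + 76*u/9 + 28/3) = u - 6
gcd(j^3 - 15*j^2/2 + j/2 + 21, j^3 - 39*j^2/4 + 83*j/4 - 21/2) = j^2 - 9*j + 14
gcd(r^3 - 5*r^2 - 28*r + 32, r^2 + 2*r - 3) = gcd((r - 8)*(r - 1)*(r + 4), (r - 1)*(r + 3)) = r - 1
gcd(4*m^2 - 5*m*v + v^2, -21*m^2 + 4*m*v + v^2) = 1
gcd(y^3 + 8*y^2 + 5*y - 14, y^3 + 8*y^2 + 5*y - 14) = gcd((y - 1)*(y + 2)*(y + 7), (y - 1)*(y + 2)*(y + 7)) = y^3 + 8*y^2 + 5*y - 14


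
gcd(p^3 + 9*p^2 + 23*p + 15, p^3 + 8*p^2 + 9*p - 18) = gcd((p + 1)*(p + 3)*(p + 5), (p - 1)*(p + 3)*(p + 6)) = p + 3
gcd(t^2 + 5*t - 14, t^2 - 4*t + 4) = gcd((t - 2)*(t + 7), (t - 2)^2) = t - 2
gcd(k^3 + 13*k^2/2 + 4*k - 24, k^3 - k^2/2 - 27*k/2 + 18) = k^2 + 5*k/2 - 6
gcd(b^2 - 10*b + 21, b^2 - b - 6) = b - 3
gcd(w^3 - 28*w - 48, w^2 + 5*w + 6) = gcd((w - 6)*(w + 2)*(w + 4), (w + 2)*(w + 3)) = w + 2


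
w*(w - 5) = w^2 - 5*w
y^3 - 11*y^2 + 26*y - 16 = (y - 8)*(y - 2)*(y - 1)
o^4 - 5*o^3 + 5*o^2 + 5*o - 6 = (o - 3)*(o - 2)*(o - 1)*(o + 1)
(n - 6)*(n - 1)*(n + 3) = n^3 - 4*n^2 - 15*n + 18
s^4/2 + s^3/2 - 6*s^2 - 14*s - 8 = (s/2 + 1)*(s - 4)*(s + 1)*(s + 2)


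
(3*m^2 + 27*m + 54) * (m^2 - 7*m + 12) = 3*m^4 + 6*m^3 - 99*m^2 - 54*m + 648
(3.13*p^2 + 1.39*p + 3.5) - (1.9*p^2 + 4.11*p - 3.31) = 1.23*p^2 - 2.72*p + 6.81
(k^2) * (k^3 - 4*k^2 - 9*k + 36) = k^5 - 4*k^4 - 9*k^3 + 36*k^2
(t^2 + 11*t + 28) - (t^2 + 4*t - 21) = 7*t + 49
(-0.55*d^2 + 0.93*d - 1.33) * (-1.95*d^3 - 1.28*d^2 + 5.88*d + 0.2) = 1.0725*d^5 - 1.1095*d^4 - 1.8309*d^3 + 7.0608*d^2 - 7.6344*d - 0.266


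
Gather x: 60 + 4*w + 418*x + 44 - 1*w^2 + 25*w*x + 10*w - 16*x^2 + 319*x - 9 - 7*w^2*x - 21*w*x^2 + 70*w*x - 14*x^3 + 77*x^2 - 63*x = -w^2 + 14*w - 14*x^3 + x^2*(61 - 21*w) + x*(-7*w^2 + 95*w + 674) + 95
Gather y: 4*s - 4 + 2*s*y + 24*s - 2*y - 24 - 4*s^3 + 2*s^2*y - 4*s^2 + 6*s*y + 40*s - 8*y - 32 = -4*s^3 - 4*s^2 + 68*s + y*(2*s^2 + 8*s - 10) - 60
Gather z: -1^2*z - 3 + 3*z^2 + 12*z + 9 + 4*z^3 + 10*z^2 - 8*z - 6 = 4*z^3 + 13*z^2 + 3*z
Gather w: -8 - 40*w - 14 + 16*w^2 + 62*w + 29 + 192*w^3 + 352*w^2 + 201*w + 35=192*w^3 + 368*w^2 + 223*w + 42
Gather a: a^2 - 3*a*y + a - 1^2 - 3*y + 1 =a^2 + a*(1 - 3*y) - 3*y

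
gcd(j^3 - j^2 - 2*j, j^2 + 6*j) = j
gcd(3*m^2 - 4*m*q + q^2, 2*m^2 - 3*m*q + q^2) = -m + q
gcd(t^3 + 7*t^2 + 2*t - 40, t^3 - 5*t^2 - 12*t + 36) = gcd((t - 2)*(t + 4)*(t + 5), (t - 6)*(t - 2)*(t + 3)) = t - 2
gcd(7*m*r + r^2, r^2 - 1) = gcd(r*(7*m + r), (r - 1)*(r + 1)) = 1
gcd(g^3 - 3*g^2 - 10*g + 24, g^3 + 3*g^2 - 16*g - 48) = g^2 - g - 12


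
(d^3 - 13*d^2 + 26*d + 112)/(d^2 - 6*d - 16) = d - 7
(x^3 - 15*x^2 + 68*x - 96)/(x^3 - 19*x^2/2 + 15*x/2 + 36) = 2*(x - 4)/(2*x + 3)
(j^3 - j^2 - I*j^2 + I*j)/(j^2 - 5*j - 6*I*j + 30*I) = j*(j^2 - j - I*j + I)/(j^2 - 5*j - 6*I*j + 30*I)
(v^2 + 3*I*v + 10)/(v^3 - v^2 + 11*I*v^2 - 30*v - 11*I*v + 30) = (v - 2*I)/(v^2 + v*(-1 + 6*I) - 6*I)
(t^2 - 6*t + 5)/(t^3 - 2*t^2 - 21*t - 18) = (-t^2 + 6*t - 5)/(-t^3 + 2*t^2 + 21*t + 18)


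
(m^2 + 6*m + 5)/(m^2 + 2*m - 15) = (m + 1)/(m - 3)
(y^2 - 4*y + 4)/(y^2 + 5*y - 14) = (y - 2)/(y + 7)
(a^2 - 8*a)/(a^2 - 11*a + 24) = a/(a - 3)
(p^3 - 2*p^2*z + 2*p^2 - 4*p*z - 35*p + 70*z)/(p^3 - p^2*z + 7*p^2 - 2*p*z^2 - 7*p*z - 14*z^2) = (p - 5)/(p + z)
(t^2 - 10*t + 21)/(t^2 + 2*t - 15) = (t - 7)/(t + 5)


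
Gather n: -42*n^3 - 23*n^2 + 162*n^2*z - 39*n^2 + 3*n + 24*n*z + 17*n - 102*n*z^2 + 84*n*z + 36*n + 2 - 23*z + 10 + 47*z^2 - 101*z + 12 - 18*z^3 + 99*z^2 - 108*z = -42*n^3 + n^2*(162*z - 62) + n*(-102*z^2 + 108*z + 56) - 18*z^3 + 146*z^2 - 232*z + 24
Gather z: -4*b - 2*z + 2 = -4*b - 2*z + 2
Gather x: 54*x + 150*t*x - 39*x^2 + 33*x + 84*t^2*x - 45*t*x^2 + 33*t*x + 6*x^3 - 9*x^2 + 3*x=6*x^3 + x^2*(-45*t - 48) + x*(84*t^2 + 183*t + 90)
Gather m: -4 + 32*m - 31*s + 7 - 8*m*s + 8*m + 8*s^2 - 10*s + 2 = m*(40 - 8*s) + 8*s^2 - 41*s + 5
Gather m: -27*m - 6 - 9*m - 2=-36*m - 8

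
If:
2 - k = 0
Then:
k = 2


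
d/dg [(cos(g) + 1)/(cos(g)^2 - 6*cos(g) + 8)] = (cos(g)^2 + 2*cos(g) - 14)*sin(g)/(cos(g)^2 - 6*cos(g) + 8)^2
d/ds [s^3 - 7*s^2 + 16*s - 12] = 3*s^2 - 14*s + 16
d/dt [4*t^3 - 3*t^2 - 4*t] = 12*t^2 - 6*t - 4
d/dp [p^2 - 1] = 2*p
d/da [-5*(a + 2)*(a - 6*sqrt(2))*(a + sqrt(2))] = -15*a^2 - 20*a + 50*sqrt(2)*a + 60 + 50*sqrt(2)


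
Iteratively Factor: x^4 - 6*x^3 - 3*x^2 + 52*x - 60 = (x + 3)*(x^3 - 9*x^2 + 24*x - 20) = (x - 5)*(x + 3)*(x^2 - 4*x + 4) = (x - 5)*(x - 2)*(x + 3)*(x - 2)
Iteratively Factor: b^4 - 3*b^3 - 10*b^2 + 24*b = (b)*(b^3 - 3*b^2 - 10*b + 24) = b*(b - 4)*(b^2 + b - 6) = b*(b - 4)*(b - 2)*(b + 3)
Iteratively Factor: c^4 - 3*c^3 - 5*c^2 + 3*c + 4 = (c + 1)*(c^3 - 4*c^2 - c + 4) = (c + 1)^2*(c^2 - 5*c + 4) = (c - 1)*(c + 1)^2*(c - 4)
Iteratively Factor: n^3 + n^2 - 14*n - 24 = (n + 3)*(n^2 - 2*n - 8) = (n + 2)*(n + 3)*(n - 4)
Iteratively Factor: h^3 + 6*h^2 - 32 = (h + 4)*(h^2 + 2*h - 8) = (h - 2)*(h + 4)*(h + 4)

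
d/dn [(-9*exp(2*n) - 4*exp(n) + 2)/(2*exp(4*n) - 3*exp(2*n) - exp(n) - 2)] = (2*(9*exp(n) + 2)*(-2*exp(4*n) + 3*exp(2*n) + exp(n) + 2) - (9*exp(2*n) + 4*exp(n) - 2)*(-8*exp(3*n) + 6*exp(n) + 1))*exp(n)/(-2*exp(4*n) + 3*exp(2*n) + exp(n) + 2)^2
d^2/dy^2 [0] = 0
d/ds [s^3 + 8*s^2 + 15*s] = 3*s^2 + 16*s + 15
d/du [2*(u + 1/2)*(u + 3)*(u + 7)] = 6*u^2 + 42*u + 52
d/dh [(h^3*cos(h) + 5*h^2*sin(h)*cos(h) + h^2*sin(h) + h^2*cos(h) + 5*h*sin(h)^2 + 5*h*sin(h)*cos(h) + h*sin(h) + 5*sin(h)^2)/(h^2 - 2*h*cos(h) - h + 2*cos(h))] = ((h^2 - 2*h*cos(h) - h + 2*cos(h))*(-h^3*sin(h) - h^2*sin(h) + 4*h^2*cos(h) + 5*h^2*cos(2*h) + 2*h*sin(h) + 10*h*sin(2*h) + 3*h*cos(h) + 5*h*cos(2*h) + sin(h) + 15*sin(2*h)/2 - 5*cos(2*h)/2 + 5/2) + (-2*h*sin(h) - 2*h + 2*sqrt(2)*sin(h + pi/4) + 1)*(h^3*cos(h) + h^2*sin(h) + 5*h^2*sin(2*h)/2 + h^2*cos(h) + 5*h*sin(h)^2 + h*sin(h) + 5*h*sin(2*h)/2 + 5*sin(h)^2))/((h - 1)^2*(h - 2*cos(h))^2)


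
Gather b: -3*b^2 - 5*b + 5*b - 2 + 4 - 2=-3*b^2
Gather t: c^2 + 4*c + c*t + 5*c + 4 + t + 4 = c^2 + 9*c + t*(c + 1) + 8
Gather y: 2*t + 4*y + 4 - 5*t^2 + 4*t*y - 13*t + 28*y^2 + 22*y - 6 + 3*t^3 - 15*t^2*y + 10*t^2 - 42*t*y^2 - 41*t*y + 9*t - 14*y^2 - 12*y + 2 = 3*t^3 + 5*t^2 - 2*t + y^2*(14 - 42*t) + y*(-15*t^2 - 37*t + 14)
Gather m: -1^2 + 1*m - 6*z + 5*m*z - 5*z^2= m*(5*z + 1) - 5*z^2 - 6*z - 1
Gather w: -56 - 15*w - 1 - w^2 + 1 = -w^2 - 15*w - 56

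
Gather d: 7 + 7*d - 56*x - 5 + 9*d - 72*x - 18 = 16*d - 128*x - 16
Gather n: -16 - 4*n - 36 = -4*n - 52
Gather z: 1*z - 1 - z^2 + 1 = -z^2 + z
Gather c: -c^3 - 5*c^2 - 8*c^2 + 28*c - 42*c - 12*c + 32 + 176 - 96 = -c^3 - 13*c^2 - 26*c + 112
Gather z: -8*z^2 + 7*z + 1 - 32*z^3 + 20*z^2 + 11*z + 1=-32*z^3 + 12*z^2 + 18*z + 2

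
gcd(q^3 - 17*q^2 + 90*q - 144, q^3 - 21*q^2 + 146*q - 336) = q^2 - 14*q + 48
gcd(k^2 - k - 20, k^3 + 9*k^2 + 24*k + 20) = 1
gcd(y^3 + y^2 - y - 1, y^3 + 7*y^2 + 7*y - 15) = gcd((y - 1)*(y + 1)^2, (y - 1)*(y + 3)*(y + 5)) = y - 1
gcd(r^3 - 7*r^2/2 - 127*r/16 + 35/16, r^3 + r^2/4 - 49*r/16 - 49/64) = r + 7/4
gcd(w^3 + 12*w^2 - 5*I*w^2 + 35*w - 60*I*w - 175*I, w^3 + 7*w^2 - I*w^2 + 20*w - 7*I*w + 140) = w^2 + w*(7 - 5*I) - 35*I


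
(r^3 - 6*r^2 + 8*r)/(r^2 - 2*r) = r - 4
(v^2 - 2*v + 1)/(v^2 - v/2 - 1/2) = 2*(v - 1)/(2*v + 1)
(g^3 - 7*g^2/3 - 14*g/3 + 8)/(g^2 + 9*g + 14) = (g^2 - 13*g/3 + 4)/(g + 7)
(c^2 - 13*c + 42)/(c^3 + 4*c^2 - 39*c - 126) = (c - 7)/(c^2 + 10*c + 21)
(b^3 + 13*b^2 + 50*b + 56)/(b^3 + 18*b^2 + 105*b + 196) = (b + 2)/(b + 7)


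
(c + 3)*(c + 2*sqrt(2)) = c^2 + 2*sqrt(2)*c + 3*c + 6*sqrt(2)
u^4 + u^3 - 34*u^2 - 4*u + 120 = (u - 5)*(u - 2)*(u + 2)*(u + 6)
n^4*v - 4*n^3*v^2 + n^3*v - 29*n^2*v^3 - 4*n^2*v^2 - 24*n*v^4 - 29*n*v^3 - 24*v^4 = (n - 8*v)*(n + v)*(n + 3*v)*(n*v + v)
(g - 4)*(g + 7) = g^2 + 3*g - 28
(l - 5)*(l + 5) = l^2 - 25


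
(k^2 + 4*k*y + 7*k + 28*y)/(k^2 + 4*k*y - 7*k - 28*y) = (k + 7)/(k - 7)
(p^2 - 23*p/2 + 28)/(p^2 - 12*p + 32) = (p - 7/2)/(p - 4)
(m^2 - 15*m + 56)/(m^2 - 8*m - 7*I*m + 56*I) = (m - 7)/(m - 7*I)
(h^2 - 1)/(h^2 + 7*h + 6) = (h - 1)/(h + 6)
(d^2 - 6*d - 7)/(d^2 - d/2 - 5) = 2*(-d^2 + 6*d + 7)/(-2*d^2 + d + 10)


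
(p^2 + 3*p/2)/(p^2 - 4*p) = (p + 3/2)/(p - 4)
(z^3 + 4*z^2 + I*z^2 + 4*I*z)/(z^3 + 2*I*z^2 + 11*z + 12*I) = z*(z + 4)/(z^2 + I*z + 12)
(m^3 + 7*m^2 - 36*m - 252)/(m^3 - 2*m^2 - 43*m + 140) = (m^2 - 36)/(m^2 - 9*m + 20)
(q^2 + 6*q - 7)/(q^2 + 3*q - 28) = (q - 1)/(q - 4)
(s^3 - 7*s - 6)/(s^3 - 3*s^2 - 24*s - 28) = (s^2 - 2*s - 3)/(s^2 - 5*s - 14)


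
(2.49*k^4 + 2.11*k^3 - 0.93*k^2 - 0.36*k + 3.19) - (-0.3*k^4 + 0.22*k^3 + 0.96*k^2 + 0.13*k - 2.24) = 2.79*k^4 + 1.89*k^3 - 1.89*k^2 - 0.49*k + 5.43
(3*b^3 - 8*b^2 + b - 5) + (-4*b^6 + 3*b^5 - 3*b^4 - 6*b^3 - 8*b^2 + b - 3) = -4*b^6 + 3*b^5 - 3*b^4 - 3*b^3 - 16*b^2 + 2*b - 8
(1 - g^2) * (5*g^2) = -5*g^4 + 5*g^2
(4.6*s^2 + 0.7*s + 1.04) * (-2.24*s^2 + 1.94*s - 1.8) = -10.304*s^4 + 7.356*s^3 - 9.2516*s^2 + 0.7576*s - 1.872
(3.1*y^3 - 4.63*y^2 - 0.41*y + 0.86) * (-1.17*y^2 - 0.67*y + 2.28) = -3.627*y^5 + 3.3401*y^4 + 10.6498*y^3 - 11.2879*y^2 - 1.511*y + 1.9608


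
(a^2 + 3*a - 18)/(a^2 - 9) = (a + 6)/(a + 3)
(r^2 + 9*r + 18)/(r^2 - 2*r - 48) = (r + 3)/(r - 8)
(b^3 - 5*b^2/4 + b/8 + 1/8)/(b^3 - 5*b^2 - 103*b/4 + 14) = (4*b^2 - 3*b - 1)/(2*(2*b^2 - 9*b - 56))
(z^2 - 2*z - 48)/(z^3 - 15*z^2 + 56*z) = (z + 6)/(z*(z - 7))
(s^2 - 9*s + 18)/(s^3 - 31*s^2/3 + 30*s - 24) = 3/(3*s - 4)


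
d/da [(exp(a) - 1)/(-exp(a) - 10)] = -11*exp(a)/(exp(a) + 10)^2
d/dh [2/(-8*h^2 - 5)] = 32*h/(8*h^2 + 5)^2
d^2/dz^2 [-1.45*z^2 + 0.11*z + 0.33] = -2.90000000000000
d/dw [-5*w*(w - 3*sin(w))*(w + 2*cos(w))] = 5*w*(w - 3*sin(w))*(2*sin(w) - 1) + 5*w*(w + 2*cos(w))*(3*cos(w) - 1) - 5*(w - 3*sin(w))*(w + 2*cos(w))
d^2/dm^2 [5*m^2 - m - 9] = 10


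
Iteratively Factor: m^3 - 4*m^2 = (m)*(m^2 - 4*m) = m*(m - 4)*(m)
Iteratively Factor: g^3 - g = (g + 1)*(g^2 - g) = (g - 1)*(g + 1)*(g)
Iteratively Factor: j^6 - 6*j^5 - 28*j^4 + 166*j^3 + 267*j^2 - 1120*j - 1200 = (j + 4)*(j^5 - 10*j^4 + 12*j^3 + 118*j^2 - 205*j - 300) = (j - 5)*(j + 4)*(j^4 - 5*j^3 - 13*j^2 + 53*j + 60) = (j - 5)*(j + 3)*(j + 4)*(j^3 - 8*j^2 + 11*j + 20) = (j - 5)*(j - 4)*(j + 3)*(j + 4)*(j^2 - 4*j - 5) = (j - 5)*(j - 4)*(j + 1)*(j + 3)*(j + 4)*(j - 5)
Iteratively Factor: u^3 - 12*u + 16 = (u - 2)*(u^2 + 2*u - 8) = (u - 2)*(u + 4)*(u - 2)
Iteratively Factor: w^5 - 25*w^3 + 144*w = (w + 3)*(w^4 - 3*w^3 - 16*w^2 + 48*w) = w*(w + 3)*(w^3 - 3*w^2 - 16*w + 48) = w*(w - 3)*(w + 3)*(w^2 - 16) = w*(w - 4)*(w - 3)*(w + 3)*(w + 4)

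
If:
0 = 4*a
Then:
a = 0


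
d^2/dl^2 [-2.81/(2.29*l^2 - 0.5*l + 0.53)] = (29.471842*l^2 - 6.4349*l - 2.81*(4.58*l - 0.5)*(9.16*l - 1.0) + 6.820994)/(2.29*l^2 - 0.5*l + 0.53)^3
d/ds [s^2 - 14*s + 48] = 2*s - 14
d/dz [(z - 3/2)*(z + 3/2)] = 2*z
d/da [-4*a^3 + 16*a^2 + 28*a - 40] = -12*a^2 + 32*a + 28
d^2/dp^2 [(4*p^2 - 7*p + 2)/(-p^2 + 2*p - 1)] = 2*(4 - p)/(p^4 - 4*p^3 + 6*p^2 - 4*p + 1)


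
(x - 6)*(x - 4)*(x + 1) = x^3 - 9*x^2 + 14*x + 24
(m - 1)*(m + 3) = m^2 + 2*m - 3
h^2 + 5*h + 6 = (h + 2)*(h + 3)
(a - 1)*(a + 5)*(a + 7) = a^3 + 11*a^2 + 23*a - 35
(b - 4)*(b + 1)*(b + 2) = b^3 - b^2 - 10*b - 8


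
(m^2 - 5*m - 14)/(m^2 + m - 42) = (m^2 - 5*m - 14)/(m^2 + m - 42)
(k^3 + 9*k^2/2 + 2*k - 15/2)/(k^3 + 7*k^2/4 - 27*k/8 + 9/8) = 4*(2*k^2 + 3*k - 5)/(8*k^2 - 10*k + 3)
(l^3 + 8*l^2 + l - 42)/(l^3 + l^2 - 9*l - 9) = (l^2 + 5*l - 14)/(l^2 - 2*l - 3)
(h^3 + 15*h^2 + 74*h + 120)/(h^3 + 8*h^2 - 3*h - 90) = (h + 4)/(h - 3)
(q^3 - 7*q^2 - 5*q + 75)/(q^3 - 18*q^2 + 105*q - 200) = (q + 3)/(q - 8)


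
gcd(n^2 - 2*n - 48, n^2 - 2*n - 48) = n^2 - 2*n - 48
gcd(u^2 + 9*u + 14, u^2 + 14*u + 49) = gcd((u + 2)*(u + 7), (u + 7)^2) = u + 7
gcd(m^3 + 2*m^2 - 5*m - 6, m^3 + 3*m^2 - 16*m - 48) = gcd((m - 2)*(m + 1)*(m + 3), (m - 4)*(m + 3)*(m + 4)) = m + 3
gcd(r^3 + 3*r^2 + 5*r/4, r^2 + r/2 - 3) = 1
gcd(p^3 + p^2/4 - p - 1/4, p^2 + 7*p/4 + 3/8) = p + 1/4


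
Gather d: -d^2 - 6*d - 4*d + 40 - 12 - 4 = -d^2 - 10*d + 24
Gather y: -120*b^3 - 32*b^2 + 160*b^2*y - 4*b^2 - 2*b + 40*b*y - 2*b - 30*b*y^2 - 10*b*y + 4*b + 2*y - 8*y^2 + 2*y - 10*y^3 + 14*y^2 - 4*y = -120*b^3 - 36*b^2 - 10*y^3 + y^2*(6 - 30*b) + y*(160*b^2 + 30*b)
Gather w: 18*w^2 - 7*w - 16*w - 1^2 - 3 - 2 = 18*w^2 - 23*w - 6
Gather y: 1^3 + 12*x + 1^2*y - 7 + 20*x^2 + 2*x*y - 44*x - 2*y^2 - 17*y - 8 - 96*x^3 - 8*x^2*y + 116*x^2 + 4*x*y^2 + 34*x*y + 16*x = -96*x^3 + 136*x^2 - 16*x + y^2*(4*x - 2) + y*(-8*x^2 + 36*x - 16) - 14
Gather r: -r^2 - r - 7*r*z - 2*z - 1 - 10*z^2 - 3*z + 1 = -r^2 + r*(-7*z - 1) - 10*z^2 - 5*z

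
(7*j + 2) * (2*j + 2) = 14*j^2 + 18*j + 4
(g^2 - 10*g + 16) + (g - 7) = g^2 - 9*g + 9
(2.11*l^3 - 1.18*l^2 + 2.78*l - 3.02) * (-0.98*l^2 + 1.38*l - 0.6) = -2.0678*l^5 + 4.0682*l^4 - 5.6188*l^3 + 7.504*l^2 - 5.8356*l + 1.812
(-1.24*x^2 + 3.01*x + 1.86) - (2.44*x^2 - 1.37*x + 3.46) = -3.68*x^2 + 4.38*x - 1.6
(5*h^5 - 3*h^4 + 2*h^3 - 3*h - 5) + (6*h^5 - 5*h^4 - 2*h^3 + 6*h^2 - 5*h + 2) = 11*h^5 - 8*h^4 + 6*h^2 - 8*h - 3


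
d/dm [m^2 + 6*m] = 2*m + 6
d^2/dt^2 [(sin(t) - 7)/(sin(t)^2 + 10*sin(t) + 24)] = (-sin(t)^5 + 38*sin(t)^4 + 356*sin(t)^3 + 226*sin(t)^2 - 2820*sin(t) - 1544)/(sin(t)^2 + 10*sin(t) + 24)^3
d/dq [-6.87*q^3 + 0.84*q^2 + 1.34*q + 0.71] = -20.61*q^2 + 1.68*q + 1.34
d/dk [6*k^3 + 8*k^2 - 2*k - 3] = 18*k^2 + 16*k - 2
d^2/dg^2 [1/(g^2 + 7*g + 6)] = 2*(-g^2 - 7*g + (2*g + 7)^2 - 6)/(g^2 + 7*g + 6)^3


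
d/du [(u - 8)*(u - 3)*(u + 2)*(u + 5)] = 4*u^3 - 12*u^2 - 86*u + 58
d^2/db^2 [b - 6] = 0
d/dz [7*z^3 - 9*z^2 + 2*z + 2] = 21*z^2 - 18*z + 2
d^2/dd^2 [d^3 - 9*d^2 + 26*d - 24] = 6*d - 18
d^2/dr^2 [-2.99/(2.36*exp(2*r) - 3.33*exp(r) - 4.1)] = (2.99*(4.72*exp(r) - 3.33)*(9.44*exp(r) - 6.66)*exp(r) + (28.2256*exp(r) - 9.9567)*(-2.36*exp(2*r) + 3.33*exp(r) + 4.1))*exp(r)/(-2.36*exp(2*r) + 3.33*exp(r) + 4.1)^3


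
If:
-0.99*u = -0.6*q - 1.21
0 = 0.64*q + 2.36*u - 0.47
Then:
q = -1.17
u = 0.52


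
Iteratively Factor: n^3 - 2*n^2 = (n)*(n^2 - 2*n) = n^2*(n - 2)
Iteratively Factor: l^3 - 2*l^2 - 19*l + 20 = (l - 1)*(l^2 - l - 20) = (l - 1)*(l + 4)*(l - 5)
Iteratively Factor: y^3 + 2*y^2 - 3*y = (y + 3)*(y^2 - y) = y*(y + 3)*(y - 1)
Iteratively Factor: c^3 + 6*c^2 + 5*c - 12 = (c + 3)*(c^2 + 3*c - 4) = (c + 3)*(c + 4)*(c - 1)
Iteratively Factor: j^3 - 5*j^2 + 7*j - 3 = (j - 1)*(j^2 - 4*j + 3) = (j - 3)*(j - 1)*(j - 1)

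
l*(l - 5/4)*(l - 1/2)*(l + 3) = l^4 + 5*l^3/4 - 37*l^2/8 + 15*l/8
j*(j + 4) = j^2 + 4*j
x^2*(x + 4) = x^3 + 4*x^2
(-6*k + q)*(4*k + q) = -24*k^2 - 2*k*q + q^2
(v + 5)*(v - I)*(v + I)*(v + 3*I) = v^4 + 5*v^3 + 3*I*v^3 + v^2 + 15*I*v^2 + 5*v + 3*I*v + 15*I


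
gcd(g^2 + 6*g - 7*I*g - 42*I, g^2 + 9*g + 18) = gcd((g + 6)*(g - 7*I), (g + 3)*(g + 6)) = g + 6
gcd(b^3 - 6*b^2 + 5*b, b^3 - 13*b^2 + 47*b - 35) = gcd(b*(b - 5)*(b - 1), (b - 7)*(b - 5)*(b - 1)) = b^2 - 6*b + 5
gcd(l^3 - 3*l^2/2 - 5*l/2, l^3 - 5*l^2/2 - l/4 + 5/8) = l - 5/2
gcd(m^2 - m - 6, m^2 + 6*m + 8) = m + 2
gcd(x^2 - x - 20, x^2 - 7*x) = 1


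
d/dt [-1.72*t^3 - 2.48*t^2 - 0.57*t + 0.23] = -5.16*t^2 - 4.96*t - 0.57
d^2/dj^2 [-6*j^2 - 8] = -12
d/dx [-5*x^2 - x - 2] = -10*x - 1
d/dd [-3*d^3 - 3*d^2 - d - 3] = -9*d^2 - 6*d - 1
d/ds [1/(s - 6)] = -1/(s - 6)^2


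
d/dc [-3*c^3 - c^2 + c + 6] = -9*c^2 - 2*c + 1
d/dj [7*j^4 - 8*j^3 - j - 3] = 28*j^3 - 24*j^2 - 1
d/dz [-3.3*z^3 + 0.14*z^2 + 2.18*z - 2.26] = -9.9*z^2 + 0.28*z + 2.18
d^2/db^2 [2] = 0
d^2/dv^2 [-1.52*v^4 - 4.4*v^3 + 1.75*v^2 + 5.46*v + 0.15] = -18.24*v^2 - 26.4*v + 3.5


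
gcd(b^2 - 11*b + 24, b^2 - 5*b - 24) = b - 8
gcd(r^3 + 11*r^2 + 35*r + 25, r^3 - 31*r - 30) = r^2 + 6*r + 5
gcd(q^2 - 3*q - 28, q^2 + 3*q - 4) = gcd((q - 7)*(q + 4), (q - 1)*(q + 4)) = q + 4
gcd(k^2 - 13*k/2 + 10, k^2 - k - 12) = k - 4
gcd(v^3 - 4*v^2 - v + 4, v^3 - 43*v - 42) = v + 1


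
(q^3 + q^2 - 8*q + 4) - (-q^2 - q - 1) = q^3 + 2*q^2 - 7*q + 5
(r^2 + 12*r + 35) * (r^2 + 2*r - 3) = r^4 + 14*r^3 + 56*r^2 + 34*r - 105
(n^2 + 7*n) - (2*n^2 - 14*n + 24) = -n^2 + 21*n - 24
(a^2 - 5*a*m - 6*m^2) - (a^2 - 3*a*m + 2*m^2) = -2*a*m - 8*m^2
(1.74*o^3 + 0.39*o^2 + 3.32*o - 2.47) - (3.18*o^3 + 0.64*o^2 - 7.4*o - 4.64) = -1.44*o^3 - 0.25*o^2 + 10.72*o + 2.17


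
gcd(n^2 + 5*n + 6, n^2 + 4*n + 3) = n + 3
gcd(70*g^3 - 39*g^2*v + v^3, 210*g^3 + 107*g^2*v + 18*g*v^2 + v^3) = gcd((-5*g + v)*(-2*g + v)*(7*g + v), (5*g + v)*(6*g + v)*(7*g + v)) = 7*g + v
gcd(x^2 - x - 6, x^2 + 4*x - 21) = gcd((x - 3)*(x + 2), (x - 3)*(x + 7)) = x - 3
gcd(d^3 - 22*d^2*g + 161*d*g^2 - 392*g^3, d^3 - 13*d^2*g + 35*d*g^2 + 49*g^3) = d^2 - 14*d*g + 49*g^2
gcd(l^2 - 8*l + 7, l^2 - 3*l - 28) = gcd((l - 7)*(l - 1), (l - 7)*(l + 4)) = l - 7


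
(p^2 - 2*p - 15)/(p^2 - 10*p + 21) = (p^2 - 2*p - 15)/(p^2 - 10*p + 21)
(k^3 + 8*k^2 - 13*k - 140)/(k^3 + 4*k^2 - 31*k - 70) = (k^2 + k - 20)/(k^2 - 3*k - 10)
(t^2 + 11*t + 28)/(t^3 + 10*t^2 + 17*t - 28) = 1/(t - 1)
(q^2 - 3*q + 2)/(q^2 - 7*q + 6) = (q - 2)/(q - 6)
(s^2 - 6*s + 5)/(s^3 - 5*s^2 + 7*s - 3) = (s - 5)/(s^2 - 4*s + 3)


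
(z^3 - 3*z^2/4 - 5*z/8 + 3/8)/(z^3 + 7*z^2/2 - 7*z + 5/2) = (z + 3/4)/(z + 5)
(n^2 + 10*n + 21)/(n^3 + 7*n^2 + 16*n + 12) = (n + 7)/(n^2 + 4*n + 4)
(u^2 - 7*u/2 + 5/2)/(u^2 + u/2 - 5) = (2*u^2 - 7*u + 5)/(2*u^2 + u - 10)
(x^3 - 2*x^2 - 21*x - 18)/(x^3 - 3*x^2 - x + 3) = (x^2 - 3*x - 18)/(x^2 - 4*x + 3)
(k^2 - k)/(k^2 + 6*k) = (k - 1)/(k + 6)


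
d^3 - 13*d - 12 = (d - 4)*(d + 1)*(d + 3)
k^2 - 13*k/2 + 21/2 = (k - 7/2)*(k - 3)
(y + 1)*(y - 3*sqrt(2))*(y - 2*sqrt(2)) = y^3 - 5*sqrt(2)*y^2 + y^2 - 5*sqrt(2)*y + 12*y + 12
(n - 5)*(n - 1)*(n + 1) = n^3 - 5*n^2 - n + 5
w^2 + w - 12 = (w - 3)*(w + 4)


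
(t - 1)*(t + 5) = t^2 + 4*t - 5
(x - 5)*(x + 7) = x^2 + 2*x - 35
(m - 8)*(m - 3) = m^2 - 11*m + 24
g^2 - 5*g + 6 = (g - 3)*(g - 2)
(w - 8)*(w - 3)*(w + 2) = w^3 - 9*w^2 + 2*w + 48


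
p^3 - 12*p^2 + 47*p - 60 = (p - 5)*(p - 4)*(p - 3)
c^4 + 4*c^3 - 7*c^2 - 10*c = c*(c - 2)*(c + 1)*(c + 5)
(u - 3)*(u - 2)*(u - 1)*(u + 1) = u^4 - 5*u^3 + 5*u^2 + 5*u - 6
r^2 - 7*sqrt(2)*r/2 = r*(r - 7*sqrt(2)/2)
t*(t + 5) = t^2 + 5*t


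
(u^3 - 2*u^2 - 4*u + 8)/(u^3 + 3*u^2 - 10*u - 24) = (u^2 - 4*u + 4)/(u^2 + u - 12)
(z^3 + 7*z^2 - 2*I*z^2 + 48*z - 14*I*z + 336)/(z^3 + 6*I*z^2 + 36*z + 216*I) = (z^2 + z*(7 - 8*I) - 56*I)/(z^2 + 36)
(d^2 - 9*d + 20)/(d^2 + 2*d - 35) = (d - 4)/(d + 7)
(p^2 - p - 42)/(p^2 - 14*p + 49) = (p + 6)/(p - 7)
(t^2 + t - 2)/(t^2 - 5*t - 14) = (t - 1)/(t - 7)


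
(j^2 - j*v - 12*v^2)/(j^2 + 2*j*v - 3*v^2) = (-j + 4*v)/(-j + v)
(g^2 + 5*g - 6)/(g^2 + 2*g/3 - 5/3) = 3*(g + 6)/(3*g + 5)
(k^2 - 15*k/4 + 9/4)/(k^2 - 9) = (k - 3/4)/(k + 3)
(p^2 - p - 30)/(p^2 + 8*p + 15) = (p - 6)/(p + 3)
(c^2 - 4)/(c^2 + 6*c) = (c^2 - 4)/(c*(c + 6))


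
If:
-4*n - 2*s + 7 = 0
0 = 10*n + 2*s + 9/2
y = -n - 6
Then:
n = -23/12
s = 22/3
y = -49/12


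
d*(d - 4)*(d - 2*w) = d^3 - 2*d^2*w - 4*d^2 + 8*d*w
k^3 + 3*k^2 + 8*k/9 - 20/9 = (k - 2/3)*(k + 5/3)*(k + 2)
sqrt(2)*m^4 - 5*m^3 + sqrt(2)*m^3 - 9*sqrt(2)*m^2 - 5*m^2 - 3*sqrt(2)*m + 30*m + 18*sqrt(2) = (m - 2)*(m + 3)*(m - 3*sqrt(2))*(sqrt(2)*m + 1)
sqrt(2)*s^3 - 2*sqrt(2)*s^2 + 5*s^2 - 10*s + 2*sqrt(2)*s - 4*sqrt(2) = (s - 2)*(s + 2*sqrt(2))*(sqrt(2)*s + 1)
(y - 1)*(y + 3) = y^2 + 2*y - 3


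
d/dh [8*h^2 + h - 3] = 16*h + 1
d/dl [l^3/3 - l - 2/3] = l^2 - 1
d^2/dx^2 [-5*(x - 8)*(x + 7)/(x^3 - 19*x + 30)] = 10*(-x^6 + 3*x^5 + 279*x^4 + 229*x^3 - 3372*x^2 - 5040*x + 19886)/(x^9 - 57*x^7 + 90*x^6 + 1083*x^5 - 3420*x^4 - 4159*x^3 + 32490*x^2 - 51300*x + 27000)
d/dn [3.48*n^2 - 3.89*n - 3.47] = 6.96*n - 3.89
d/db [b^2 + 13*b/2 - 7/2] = 2*b + 13/2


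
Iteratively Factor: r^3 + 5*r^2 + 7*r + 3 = (r + 1)*(r^2 + 4*r + 3) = (r + 1)*(r + 3)*(r + 1)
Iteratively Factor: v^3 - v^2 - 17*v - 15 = (v + 3)*(v^2 - 4*v - 5) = (v - 5)*(v + 3)*(v + 1)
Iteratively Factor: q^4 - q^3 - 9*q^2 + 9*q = (q + 3)*(q^3 - 4*q^2 + 3*q) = (q - 3)*(q + 3)*(q^2 - q) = (q - 3)*(q - 1)*(q + 3)*(q)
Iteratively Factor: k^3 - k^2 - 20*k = (k + 4)*(k^2 - 5*k) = (k - 5)*(k + 4)*(k)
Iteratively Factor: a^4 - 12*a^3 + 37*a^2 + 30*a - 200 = (a + 2)*(a^3 - 14*a^2 + 65*a - 100) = (a - 5)*(a + 2)*(a^2 - 9*a + 20) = (a - 5)*(a - 4)*(a + 2)*(a - 5)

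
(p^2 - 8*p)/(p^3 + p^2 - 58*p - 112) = p/(p^2 + 9*p + 14)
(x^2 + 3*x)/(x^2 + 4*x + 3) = x/(x + 1)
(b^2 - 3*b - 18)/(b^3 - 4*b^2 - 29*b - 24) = (b - 6)/(b^2 - 7*b - 8)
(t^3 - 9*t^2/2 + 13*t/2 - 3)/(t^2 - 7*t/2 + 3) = t - 1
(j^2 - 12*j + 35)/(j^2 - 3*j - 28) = (j - 5)/(j + 4)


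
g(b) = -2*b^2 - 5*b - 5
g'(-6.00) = 19.00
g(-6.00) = -47.00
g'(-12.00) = 43.00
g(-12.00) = -233.00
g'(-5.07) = 15.28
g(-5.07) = -31.06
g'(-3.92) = 10.68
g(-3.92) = -16.13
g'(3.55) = -19.20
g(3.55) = -47.96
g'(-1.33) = 0.32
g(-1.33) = -1.89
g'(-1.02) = -0.92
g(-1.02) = -1.98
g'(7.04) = -33.16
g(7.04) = -139.32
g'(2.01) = -13.04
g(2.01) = -23.13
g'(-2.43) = 4.72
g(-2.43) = -4.66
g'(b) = -4*b - 5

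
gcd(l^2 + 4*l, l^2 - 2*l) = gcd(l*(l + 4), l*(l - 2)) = l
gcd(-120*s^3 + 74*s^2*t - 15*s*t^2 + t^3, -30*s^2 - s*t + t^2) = 6*s - t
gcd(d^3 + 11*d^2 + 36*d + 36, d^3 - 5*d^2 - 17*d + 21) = d + 3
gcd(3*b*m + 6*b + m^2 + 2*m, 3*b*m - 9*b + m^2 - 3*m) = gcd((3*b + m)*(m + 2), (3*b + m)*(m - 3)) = 3*b + m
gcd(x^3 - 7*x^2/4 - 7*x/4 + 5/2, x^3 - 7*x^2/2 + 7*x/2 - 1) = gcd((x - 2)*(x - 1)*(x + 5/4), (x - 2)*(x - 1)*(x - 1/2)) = x^2 - 3*x + 2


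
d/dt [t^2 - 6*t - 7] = 2*t - 6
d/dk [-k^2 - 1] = -2*k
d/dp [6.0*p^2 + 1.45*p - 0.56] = 12.0*p + 1.45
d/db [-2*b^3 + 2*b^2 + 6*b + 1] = -6*b^2 + 4*b + 6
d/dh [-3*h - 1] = -3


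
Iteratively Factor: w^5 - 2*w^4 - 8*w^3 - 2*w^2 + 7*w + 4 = (w + 1)*(w^4 - 3*w^3 - 5*w^2 + 3*w + 4) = (w - 1)*(w + 1)*(w^3 - 2*w^2 - 7*w - 4) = (w - 1)*(w + 1)^2*(w^2 - 3*w - 4) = (w - 4)*(w - 1)*(w + 1)^2*(w + 1)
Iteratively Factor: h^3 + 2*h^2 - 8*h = (h + 4)*(h^2 - 2*h) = (h - 2)*(h + 4)*(h)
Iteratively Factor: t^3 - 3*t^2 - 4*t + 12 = (t + 2)*(t^2 - 5*t + 6) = (t - 2)*(t + 2)*(t - 3)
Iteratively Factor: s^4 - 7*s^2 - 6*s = (s + 1)*(s^3 - s^2 - 6*s) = s*(s + 1)*(s^2 - s - 6) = s*(s + 1)*(s + 2)*(s - 3)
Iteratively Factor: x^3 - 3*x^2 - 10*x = (x)*(x^2 - 3*x - 10) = x*(x + 2)*(x - 5)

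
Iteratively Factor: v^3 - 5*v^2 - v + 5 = (v - 1)*(v^2 - 4*v - 5) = (v - 1)*(v + 1)*(v - 5)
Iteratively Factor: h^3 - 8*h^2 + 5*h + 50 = (h - 5)*(h^2 - 3*h - 10) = (h - 5)*(h + 2)*(h - 5)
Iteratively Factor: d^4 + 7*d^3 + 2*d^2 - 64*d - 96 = (d + 4)*(d^3 + 3*d^2 - 10*d - 24) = (d - 3)*(d + 4)*(d^2 + 6*d + 8) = (d - 3)*(d + 2)*(d + 4)*(d + 4)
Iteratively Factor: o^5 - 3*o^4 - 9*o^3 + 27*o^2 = (o - 3)*(o^4 - 9*o^2) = o*(o - 3)*(o^3 - 9*o) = o^2*(o - 3)*(o^2 - 9) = o^2*(o - 3)^2*(o + 3)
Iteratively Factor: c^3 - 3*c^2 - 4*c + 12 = (c - 3)*(c^2 - 4) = (c - 3)*(c - 2)*(c + 2)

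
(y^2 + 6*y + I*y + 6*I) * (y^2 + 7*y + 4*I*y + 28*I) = y^4 + 13*y^3 + 5*I*y^3 + 38*y^2 + 65*I*y^2 - 52*y + 210*I*y - 168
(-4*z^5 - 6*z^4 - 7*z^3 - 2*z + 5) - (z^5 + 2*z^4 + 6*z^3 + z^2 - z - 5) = -5*z^5 - 8*z^4 - 13*z^3 - z^2 - z + 10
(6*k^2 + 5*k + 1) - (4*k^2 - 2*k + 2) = 2*k^2 + 7*k - 1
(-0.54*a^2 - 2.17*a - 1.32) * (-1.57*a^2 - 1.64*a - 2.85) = 0.8478*a^4 + 4.2925*a^3 + 7.1702*a^2 + 8.3493*a + 3.762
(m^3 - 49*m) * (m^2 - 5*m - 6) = m^5 - 5*m^4 - 55*m^3 + 245*m^2 + 294*m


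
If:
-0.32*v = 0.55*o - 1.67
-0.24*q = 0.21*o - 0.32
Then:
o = 3.03636363636364 - 0.581818181818182*v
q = 0.509090909090909*v - 1.32348484848485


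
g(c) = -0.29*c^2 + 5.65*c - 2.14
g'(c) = 5.65 - 0.58*c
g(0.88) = 2.61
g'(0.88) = 5.14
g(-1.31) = -10.04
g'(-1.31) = 6.41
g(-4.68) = -34.93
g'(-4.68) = 8.36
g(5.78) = 20.83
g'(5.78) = 2.30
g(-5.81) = -44.76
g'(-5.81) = 9.02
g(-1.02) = -8.20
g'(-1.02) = 6.24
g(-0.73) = -6.42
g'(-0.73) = 6.07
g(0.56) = 0.93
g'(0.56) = 5.33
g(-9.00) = -76.48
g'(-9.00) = 10.87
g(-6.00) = -46.48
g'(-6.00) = 9.13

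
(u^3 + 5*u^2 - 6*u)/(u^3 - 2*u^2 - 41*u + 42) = u/(u - 7)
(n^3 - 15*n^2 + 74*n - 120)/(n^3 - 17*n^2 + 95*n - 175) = (n^2 - 10*n + 24)/(n^2 - 12*n + 35)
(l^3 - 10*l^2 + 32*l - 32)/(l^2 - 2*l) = l - 8 + 16/l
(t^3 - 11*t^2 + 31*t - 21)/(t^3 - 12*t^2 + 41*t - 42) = (t - 1)/(t - 2)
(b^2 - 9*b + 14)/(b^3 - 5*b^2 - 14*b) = (b - 2)/(b*(b + 2))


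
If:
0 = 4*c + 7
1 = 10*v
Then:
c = -7/4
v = 1/10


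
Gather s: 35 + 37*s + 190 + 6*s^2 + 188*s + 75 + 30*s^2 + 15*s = 36*s^2 + 240*s + 300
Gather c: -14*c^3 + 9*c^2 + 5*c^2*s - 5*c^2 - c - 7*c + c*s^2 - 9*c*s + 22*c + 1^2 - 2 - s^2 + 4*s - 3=-14*c^3 + c^2*(5*s + 4) + c*(s^2 - 9*s + 14) - s^2 + 4*s - 4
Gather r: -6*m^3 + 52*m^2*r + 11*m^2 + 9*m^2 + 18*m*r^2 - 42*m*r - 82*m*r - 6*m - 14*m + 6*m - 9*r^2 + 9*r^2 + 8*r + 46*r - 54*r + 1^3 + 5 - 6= -6*m^3 + 20*m^2 + 18*m*r^2 - 14*m + r*(52*m^2 - 124*m)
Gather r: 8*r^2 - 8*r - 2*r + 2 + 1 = 8*r^2 - 10*r + 3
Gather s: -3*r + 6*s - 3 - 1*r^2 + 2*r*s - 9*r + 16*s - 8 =-r^2 - 12*r + s*(2*r + 22) - 11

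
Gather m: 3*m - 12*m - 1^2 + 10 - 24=-9*m - 15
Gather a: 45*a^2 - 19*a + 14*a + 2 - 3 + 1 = 45*a^2 - 5*a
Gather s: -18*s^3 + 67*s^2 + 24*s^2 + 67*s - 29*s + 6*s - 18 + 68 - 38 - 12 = -18*s^3 + 91*s^2 + 44*s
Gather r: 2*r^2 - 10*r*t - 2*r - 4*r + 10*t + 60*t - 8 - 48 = 2*r^2 + r*(-10*t - 6) + 70*t - 56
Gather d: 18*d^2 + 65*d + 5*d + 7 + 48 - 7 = 18*d^2 + 70*d + 48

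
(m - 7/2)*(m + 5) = m^2 + 3*m/2 - 35/2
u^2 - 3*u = u*(u - 3)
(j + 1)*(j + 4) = j^2 + 5*j + 4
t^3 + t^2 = t^2*(t + 1)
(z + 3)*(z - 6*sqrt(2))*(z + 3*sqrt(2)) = z^3 - 3*sqrt(2)*z^2 + 3*z^2 - 36*z - 9*sqrt(2)*z - 108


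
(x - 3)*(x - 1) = x^2 - 4*x + 3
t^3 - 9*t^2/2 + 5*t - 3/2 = (t - 3)*(t - 1)*(t - 1/2)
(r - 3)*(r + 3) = r^2 - 9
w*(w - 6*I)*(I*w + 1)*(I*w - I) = -w^4 + w^3 + 7*I*w^3 + 6*w^2 - 7*I*w^2 - 6*w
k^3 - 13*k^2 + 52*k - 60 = (k - 6)*(k - 5)*(k - 2)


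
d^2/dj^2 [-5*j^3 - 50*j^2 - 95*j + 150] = -30*j - 100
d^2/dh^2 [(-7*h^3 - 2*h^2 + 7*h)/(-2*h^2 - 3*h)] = 46/(8*h^3 + 36*h^2 + 54*h + 27)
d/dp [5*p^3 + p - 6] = 15*p^2 + 1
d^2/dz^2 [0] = 0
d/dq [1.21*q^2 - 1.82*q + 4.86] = 2.42*q - 1.82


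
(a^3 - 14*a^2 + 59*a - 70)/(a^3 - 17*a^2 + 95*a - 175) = (a - 2)/(a - 5)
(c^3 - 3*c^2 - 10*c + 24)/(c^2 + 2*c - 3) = (c^2 - 6*c + 8)/(c - 1)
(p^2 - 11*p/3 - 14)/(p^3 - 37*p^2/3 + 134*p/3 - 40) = (3*p + 7)/(3*p^2 - 19*p + 20)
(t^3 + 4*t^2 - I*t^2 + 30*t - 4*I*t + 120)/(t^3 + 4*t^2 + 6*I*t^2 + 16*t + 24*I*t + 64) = (t^2 - I*t + 30)/(t^2 + 6*I*t + 16)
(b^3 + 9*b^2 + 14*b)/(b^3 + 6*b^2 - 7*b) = (b + 2)/(b - 1)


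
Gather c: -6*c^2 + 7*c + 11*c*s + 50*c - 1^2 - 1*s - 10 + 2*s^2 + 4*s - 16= -6*c^2 + c*(11*s + 57) + 2*s^2 + 3*s - 27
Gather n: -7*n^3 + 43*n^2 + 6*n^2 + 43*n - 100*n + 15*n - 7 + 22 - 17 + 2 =-7*n^3 + 49*n^2 - 42*n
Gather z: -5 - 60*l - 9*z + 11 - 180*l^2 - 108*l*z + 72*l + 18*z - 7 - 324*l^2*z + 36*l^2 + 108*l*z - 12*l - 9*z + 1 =-324*l^2*z - 144*l^2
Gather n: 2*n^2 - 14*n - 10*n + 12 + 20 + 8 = 2*n^2 - 24*n + 40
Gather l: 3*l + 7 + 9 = 3*l + 16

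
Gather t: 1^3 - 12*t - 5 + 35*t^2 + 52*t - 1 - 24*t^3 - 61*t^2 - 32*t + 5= -24*t^3 - 26*t^2 + 8*t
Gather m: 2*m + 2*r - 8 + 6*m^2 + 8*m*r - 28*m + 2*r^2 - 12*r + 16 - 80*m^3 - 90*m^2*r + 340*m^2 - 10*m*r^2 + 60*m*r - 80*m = -80*m^3 + m^2*(346 - 90*r) + m*(-10*r^2 + 68*r - 106) + 2*r^2 - 10*r + 8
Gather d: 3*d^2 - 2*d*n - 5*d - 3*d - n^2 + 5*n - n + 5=3*d^2 + d*(-2*n - 8) - n^2 + 4*n + 5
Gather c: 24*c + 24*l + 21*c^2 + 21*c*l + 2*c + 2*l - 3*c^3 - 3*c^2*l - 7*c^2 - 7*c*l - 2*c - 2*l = -3*c^3 + c^2*(14 - 3*l) + c*(14*l + 24) + 24*l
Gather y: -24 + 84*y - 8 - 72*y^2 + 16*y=-72*y^2 + 100*y - 32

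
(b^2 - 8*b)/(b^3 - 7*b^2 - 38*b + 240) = b/(b^2 + b - 30)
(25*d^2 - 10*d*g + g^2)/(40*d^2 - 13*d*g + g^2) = (5*d - g)/(8*d - g)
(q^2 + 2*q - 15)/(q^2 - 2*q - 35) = (q - 3)/(q - 7)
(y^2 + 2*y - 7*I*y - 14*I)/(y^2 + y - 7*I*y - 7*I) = (y + 2)/(y + 1)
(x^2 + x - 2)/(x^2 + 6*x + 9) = (x^2 + x - 2)/(x^2 + 6*x + 9)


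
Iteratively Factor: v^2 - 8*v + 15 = (v - 3)*(v - 5)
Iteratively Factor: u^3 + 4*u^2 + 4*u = (u)*(u^2 + 4*u + 4) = u*(u + 2)*(u + 2)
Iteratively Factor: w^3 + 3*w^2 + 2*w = (w + 1)*(w^2 + 2*w) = (w + 1)*(w + 2)*(w)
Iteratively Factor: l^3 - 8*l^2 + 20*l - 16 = (l - 4)*(l^2 - 4*l + 4) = (l - 4)*(l - 2)*(l - 2)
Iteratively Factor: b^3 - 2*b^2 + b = (b - 1)*(b^2 - b) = (b - 1)^2*(b)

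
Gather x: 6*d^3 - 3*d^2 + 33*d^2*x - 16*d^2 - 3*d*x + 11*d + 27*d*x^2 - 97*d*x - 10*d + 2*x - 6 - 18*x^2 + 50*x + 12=6*d^3 - 19*d^2 + d + x^2*(27*d - 18) + x*(33*d^2 - 100*d + 52) + 6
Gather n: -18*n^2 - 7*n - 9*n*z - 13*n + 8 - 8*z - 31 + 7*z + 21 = -18*n^2 + n*(-9*z - 20) - z - 2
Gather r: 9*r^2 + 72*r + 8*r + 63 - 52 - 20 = 9*r^2 + 80*r - 9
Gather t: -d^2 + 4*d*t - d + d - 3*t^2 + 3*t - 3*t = -d^2 + 4*d*t - 3*t^2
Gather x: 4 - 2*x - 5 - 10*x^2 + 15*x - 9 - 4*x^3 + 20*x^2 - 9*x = -4*x^3 + 10*x^2 + 4*x - 10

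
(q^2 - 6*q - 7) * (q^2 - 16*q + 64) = q^4 - 22*q^3 + 153*q^2 - 272*q - 448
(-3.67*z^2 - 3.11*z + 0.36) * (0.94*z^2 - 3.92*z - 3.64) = -3.4498*z^4 + 11.463*z^3 + 25.8884*z^2 + 9.9092*z - 1.3104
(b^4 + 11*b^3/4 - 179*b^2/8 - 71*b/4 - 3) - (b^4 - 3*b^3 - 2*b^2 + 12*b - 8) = 23*b^3/4 - 163*b^2/8 - 119*b/4 + 5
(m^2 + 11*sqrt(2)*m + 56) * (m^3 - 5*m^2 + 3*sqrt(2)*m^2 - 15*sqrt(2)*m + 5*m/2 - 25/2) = m^5 - 5*m^4 + 14*sqrt(2)*m^4 - 70*sqrt(2)*m^3 + 249*m^3/2 - 1245*m^2/2 + 391*sqrt(2)*m^2/2 - 1955*sqrt(2)*m/2 + 140*m - 700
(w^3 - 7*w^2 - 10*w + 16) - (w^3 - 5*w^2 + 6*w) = -2*w^2 - 16*w + 16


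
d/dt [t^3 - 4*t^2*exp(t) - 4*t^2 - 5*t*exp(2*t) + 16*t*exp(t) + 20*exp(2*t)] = -4*t^2*exp(t) + 3*t^2 - 10*t*exp(2*t) + 8*t*exp(t) - 8*t + 35*exp(2*t) + 16*exp(t)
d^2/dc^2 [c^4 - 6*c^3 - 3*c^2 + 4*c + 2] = 12*c^2 - 36*c - 6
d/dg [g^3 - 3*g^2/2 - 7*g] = 3*g^2 - 3*g - 7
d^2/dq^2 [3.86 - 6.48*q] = 0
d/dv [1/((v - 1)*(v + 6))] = (-2*v - 5)/(v^4 + 10*v^3 + 13*v^2 - 60*v + 36)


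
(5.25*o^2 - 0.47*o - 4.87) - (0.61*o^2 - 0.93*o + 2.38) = 4.64*o^2 + 0.46*o - 7.25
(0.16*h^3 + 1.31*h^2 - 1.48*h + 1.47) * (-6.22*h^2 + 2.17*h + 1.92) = -0.9952*h^5 - 7.801*h^4 + 12.3555*h^3 - 9.8398*h^2 + 0.3483*h + 2.8224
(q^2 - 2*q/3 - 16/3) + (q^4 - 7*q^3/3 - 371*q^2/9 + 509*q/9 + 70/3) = q^4 - 7*q^3/3 - 362*q^2/9 + 503*q/9 + 18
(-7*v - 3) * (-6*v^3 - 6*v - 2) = 42*v^4 + 18*v^3 + 42*v^2 + 32*v + 6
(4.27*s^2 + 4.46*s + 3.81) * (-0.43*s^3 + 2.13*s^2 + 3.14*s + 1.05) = -1.8361*s^5 + 7.1773*s^4 + 21.2693*s^3 + 26.6032*s^2 + 16.6464*s + 4.0005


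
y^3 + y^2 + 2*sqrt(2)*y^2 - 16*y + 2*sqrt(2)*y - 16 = (y + 1)*(y - 2*sqrt(2))*(y + 4*sqrt(2))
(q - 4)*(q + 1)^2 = q^3 - 2*q^2 - 7*q - 4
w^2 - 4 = (w - 2)*(w + 2)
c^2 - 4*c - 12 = (c - 6)*(c + 2)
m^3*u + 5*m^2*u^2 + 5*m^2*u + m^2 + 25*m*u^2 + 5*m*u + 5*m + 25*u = (m + 5)*(m + 5*u)*(m*u + 1)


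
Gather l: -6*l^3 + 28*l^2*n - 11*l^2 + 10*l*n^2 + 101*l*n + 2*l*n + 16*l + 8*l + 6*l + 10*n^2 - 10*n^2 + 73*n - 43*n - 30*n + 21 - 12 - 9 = -6*l^3 + l^2*(28*n - 11) + l*(10*n^2 + 103*n + 30)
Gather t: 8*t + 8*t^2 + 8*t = 8*t^2 + 16*t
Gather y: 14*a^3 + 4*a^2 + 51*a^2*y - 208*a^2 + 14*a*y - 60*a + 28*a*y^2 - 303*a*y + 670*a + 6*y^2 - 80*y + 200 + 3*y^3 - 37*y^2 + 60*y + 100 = 14*a^3 - 204*a^2 + 610*a + 3*y^3 + y^2*(28*a - 31) + y*(51*a^2 - 289*a - 20) + 300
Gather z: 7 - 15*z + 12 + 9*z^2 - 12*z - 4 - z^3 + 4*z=-z^3 + 9*z^2 - 23*z + 15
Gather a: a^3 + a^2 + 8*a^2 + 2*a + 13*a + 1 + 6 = a^3 + 9*a^2 + 15*a + 7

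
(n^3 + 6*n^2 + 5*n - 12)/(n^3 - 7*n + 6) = (n + 4)/(n - 2)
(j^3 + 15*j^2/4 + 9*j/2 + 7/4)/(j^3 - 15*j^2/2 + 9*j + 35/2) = (4*j^2 + 11*j + 7)/(2*(2*j^2 - 17*j + 35))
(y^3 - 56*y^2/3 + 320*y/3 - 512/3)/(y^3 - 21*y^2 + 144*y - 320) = (y - 8/3)/(y - 5)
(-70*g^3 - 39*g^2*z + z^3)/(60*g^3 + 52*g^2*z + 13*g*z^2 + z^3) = (-7*g + z)/(6*g + z)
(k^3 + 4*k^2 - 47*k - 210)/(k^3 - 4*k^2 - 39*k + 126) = (k + 5)/(k - 3)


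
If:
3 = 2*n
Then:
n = 3/2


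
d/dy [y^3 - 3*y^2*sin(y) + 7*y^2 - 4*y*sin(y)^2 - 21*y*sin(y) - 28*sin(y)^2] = -3*y^2*cos(y) + 3*y^2 - 6*y*sin(y) - 4*y*sin(2*y) - 21*y*cos(y) + 14*y - 4*sin(y)^2 - 21*sin(y) - 28*sin(2*y)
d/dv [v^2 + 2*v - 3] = 2*v + 2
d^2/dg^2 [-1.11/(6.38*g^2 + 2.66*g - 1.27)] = (90.363768*g^2 + 37.675176*g - 1.11*(12.76*g + 2.66)*(25.52*g + 5.32) - 17.987772)/(6.38*g^2 + 2.66*g - 1.27)^3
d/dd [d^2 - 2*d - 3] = 2*d - 2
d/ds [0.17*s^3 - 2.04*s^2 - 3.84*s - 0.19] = 0.51*s^2 - 4.08*s - 3.84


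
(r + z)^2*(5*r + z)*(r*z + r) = 5*r^4*z + 5*r^4 + 11*r^3*z^2 + 11*r^3*z + 7*r^2*z^3 + 7*r^2*z^2 + r*z^4 + r*z^3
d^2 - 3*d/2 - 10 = (d - 4)*(d + 5/2)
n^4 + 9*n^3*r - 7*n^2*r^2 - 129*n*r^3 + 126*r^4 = (n - 3*r)*(n - r)*(n + 6*r)*(n + 7*r)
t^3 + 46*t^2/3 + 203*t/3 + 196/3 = (t + 4/3)*(t + 7)^2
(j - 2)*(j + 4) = j^2 + 2*j - 8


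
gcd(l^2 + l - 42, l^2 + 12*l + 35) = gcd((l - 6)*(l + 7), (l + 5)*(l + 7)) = l + 7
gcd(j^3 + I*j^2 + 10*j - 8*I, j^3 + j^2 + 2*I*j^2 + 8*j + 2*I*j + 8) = j^2 + 2*I*j + 8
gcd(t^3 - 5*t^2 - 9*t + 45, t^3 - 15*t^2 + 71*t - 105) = t^2 - 8*t + 15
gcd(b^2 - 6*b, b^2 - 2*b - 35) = 1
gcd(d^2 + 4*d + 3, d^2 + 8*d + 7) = d + 1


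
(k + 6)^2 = k^2 + 12*k + 36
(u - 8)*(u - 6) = u^2 - 14*u + 48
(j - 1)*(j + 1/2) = j^2 - j/2 - 1/2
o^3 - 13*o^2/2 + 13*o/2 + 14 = (o - 4)*(o - 7/2)*(o + 1)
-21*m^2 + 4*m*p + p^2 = (-3*m + p)*(7*m + p)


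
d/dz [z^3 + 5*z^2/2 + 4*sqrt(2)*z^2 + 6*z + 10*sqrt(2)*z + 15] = 3*z^2 + 5*z + 8*sqrt(2)*z + 6 + 10*sqrt(2)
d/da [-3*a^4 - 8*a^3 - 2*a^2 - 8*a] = -12*a^3 - 24*a^2 - 4*a - 8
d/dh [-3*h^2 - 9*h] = -6*h - 9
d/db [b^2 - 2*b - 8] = 2*b - 2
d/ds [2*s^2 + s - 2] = 4*s + 1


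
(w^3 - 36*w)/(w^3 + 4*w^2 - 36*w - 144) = w/(w + 4)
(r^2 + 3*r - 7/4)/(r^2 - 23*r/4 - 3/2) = (-4*r^2 - 12*r + 7)/(-4*r^2 + 23*r + 6)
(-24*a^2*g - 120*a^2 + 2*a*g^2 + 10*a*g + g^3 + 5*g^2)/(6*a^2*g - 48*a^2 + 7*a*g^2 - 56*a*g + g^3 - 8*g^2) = (-4*a*g - 20*a + g^2 + 5*g)/(a*g - 8*a + g^2 - 8*g)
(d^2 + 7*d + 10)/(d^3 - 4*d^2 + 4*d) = (d^2 + 7*d + 10)/(d*(d^2 - 4*d + 4))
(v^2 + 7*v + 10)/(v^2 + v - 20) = (v + 2)/(v - 4)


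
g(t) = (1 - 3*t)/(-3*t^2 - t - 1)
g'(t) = (1 - 3*t)*(6*t + 1)/(-3*t^2 - t - 1)^2 - 3/(-3*t^2 - t - 1) = (9*t^2 + 3*t - (3*t - 1)*(6*t + 1) + 3)/(3*t^2 + t + 1)^2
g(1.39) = 0.39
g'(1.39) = -0.08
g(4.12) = 0.20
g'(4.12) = -0.04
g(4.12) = 0.20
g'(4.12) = -0.04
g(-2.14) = -0.59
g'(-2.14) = -0.32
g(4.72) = 0.18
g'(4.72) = -0.03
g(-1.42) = -0.93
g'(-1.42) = -0.72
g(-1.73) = -0.75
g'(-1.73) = -0.49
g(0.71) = 0.35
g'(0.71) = 0.36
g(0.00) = -1.00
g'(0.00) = 4.00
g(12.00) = 0.08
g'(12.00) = -0.00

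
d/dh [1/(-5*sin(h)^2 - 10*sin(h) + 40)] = 2*(sin(h) + 1)*cos(h)/(5*(sin(h)^2 + 2*sin(h) - 8)^2)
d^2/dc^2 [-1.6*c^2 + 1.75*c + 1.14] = -3.20000000000000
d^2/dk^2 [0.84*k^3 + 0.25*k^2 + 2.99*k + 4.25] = 5.04*k + 0.5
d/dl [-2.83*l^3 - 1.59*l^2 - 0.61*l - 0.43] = -8.49*l^2 - 3.18*l - 0.61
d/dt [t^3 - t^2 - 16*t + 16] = 3*t^2 - 2*t - 16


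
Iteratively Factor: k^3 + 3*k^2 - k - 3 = (k + 3)*(k^2 - 1) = (k + 1)*(k + 3)*(k - 1)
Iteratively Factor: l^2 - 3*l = (l)*(l - 3)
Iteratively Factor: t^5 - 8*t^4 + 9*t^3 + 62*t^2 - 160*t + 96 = (t - 1)*(t^4 - 7*t^3 + 2*t^2 + 64*t - 96) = (t - 1)*(t + 3)*(t^3 - 10*t^2 + 32*t - 32) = (t - 2)*(t - 1)*(t + 3)*(t^2 - 8*t + 16) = (t - 4)*(t - 2)*(t - 1)*(t + 3)*(t - 4)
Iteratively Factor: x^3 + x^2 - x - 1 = (x + 1)*(x^2 - 1) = (x - 1)*(x + 1)*(x + 1)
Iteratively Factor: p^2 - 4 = (p + 2)*(p - 2)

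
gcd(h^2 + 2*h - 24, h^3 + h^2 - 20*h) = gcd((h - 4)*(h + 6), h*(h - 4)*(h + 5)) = h - 4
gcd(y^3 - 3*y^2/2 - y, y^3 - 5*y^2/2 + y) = y^2 - 2*y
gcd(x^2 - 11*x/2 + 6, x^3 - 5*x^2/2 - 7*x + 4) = x - 4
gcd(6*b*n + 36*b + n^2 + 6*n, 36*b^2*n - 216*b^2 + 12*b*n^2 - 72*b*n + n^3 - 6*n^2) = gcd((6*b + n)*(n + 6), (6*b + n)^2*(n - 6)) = 6*b + n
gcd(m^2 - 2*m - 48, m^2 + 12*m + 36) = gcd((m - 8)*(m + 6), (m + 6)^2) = m + 6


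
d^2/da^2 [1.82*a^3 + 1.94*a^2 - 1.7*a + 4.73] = 10.92*a + 3.88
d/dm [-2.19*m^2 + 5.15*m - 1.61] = 5.15 - 4.38*m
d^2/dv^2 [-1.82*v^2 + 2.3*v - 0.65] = -3.64000000000000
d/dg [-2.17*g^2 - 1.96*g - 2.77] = -4.34*g - 1.96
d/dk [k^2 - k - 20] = 2*k - 1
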